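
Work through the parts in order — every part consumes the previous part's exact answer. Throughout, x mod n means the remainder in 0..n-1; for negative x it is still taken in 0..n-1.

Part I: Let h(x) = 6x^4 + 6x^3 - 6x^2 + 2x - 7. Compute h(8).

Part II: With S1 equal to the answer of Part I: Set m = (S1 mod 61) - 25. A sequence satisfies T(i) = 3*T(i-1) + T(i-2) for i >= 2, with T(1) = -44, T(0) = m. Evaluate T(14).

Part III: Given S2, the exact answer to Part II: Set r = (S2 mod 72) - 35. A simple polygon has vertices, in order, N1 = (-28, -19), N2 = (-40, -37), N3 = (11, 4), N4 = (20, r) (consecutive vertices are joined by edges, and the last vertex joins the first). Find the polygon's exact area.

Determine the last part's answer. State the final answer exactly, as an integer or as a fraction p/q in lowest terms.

1233/2

Part I: 6*(8)^4 + 6*(8)^3 - 6*(8)^2 + 2*(8)^1 - 7 = (24576) + (3072) + (-384) + (16) + (-7) = 27273; answer 27273
Part II: S1 = 27273; m = -19; T(2) = 3*(-44) + 1*(-19) = -151; iterating: T(2)=-151, T(3)=-497, T(4)=-1642, T(5)=-5423, T(6)=-17911, T(7)=-59156, T(8)=-195379, T(9)=-645293, T(10)=-2131258, T(11)=-7039067, T(12)=-23248459, T(13)=-76784444, T(14)=-253601791; answer -253601791
Part III: S2 = -253601791; r = 30; cross terms: (-28*-37 - -40*-19)=276, (-40*4 - 11*-37)=247, (11*30 - 20*4)=250, (20*-19 - -28*30)=460; twice the area = |1233| = 1233; area = 1233/2; answer 1233/2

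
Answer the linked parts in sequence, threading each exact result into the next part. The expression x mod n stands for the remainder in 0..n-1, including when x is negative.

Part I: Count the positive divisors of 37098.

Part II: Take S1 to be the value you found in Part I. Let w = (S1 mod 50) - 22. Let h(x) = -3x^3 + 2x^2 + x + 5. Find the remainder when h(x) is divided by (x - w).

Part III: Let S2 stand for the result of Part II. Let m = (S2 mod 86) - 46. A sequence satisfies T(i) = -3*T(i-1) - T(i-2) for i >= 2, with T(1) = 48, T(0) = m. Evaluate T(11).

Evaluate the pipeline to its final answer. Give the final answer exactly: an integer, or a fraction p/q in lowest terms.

775713

Part I: 37098 = 2 * 3^4 * 229; number of divisors = (1+1) * (4+1) * (1+1) = 20; answer 20
Part II: S1 = 20; w = -2; remainder = value at the root: -3*(-2)^3 + 2*(-2)^2 + 1*(-2)^1 + 5 = (24) + (8) + (-2) + (5) = 35; answer 35
Part III: S2 = 35; m = -11; T(2) = -3*(48) - 1*(-11) = -133; iterating: T(2)=-133, T(3)=351, T(4)=-920, T(5)=2409, T(6)=-6307, T(7)=16512, T(8)=-43229, T(9)=113175, T(10)=-296296, T(11)=775713; answer 775713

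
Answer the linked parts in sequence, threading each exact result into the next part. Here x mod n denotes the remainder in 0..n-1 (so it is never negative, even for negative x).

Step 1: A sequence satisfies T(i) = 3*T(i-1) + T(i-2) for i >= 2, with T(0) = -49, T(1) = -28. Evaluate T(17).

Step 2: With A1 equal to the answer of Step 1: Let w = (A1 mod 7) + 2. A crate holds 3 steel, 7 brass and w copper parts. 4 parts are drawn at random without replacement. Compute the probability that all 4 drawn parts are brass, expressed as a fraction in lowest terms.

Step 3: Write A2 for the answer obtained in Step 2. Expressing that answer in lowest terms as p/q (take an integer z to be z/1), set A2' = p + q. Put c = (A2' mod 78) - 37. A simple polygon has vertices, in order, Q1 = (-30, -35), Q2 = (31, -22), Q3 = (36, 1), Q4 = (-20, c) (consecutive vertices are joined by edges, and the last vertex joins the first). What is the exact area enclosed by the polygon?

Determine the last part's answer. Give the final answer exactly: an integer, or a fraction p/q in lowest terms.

Step 1: T(2) = 3*(-28) + 1*(-49) = -133; iterating: T(2)=-133, T(3)=-427, T(4)=-1414, T(5)=-4669, T(6)=-15421, T(7)=-50932, T(8)=-168217, T(9)=-555583, T(10)=-1834966, T(11)=-6060481, T(12)=-20016409, T(13)=-66109708, T(14)=-218345533, T(15)=-721146307, T(16)=-2381784454, T(17)=-7866499669; answer -7866499669
Step 2: A1 = -7866499669; w = 2; total draws C(12,4) = 495; favorable C(7,4) = 35; P = 7/99; answer 7/99
Step 3: A2 = 7/99; threaded value p + q = 106; c = -9; cross terms: (-30*-22 - 31*-35)=1745, (31*1 - 36*-22)=823, (36*-9 - -20*1)=-304, (-20*-35 - -30*-9)=430; twice the area = |2694| = 2694; area = 1347; answer 1347

1347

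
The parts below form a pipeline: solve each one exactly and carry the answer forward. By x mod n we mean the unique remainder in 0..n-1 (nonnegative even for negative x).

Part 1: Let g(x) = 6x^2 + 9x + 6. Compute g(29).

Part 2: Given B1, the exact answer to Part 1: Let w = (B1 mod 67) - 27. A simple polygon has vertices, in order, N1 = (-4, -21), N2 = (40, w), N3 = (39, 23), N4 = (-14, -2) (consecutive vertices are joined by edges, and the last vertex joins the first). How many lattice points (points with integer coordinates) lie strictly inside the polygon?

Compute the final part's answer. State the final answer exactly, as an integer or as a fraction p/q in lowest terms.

Part 1: 6*(29)^2 + 9*(29)^1 + 6 = (5046) + (261) + (6) = 5313; answer 5313
Part 2: B1 = 5313; w = -7; cross terms: (-4*-7 - 40*-21)=868, (40*23 - 39*-7)=1193, (39*-2 - -14*23)=244, (-14*-21 - -4*-2)=286; twice the area = |2591| = 2591; area = 2591/2; boundary points = 2 + 1 + 1 + 1 = 5; strictly interior points = area - boundary/2 + 1 = 1294; answer 1294

1294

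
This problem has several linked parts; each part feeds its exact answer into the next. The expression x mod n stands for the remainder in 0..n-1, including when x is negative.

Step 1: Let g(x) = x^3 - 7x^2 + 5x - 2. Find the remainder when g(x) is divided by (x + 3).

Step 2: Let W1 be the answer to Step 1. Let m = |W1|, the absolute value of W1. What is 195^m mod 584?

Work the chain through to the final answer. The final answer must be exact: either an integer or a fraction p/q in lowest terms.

3

Step 1: remainder = value at the root: 1*(-3)^3 - 7*(-3)^2 + 5*(-3)^1 - 2 = (-27) + (-63) + (-15) + (-2) = -107; answer -107
Step 2: W1 = -107; m = 107; squarings mod 584: 195^1=195, 195^2=65, 195^4=137, 195^8=81, 195^16=137, 195^32=81, 195^64=137; 195^107 = 195^1 * 195^2 * 195^8 * 195^32 * 195^64 = 3 (mod 584); answer 3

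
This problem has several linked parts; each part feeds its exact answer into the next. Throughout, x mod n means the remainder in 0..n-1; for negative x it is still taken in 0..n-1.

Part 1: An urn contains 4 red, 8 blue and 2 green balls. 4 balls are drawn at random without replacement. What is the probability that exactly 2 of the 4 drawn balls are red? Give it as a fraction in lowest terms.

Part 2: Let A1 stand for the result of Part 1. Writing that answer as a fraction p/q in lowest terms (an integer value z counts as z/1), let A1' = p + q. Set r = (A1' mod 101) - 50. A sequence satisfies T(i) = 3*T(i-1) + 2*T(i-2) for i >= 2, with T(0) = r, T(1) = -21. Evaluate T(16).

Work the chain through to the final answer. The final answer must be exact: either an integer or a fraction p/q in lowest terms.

-2592138429

Part 1: total draws C(14,4) = 1001; favorable C(4,2)*C(10,2) = 270; P = 270/1001; answer 270/1001
Part 2: A1 = 270/1001; threaded value p + q = 1271; r = 9; T(2) = 3*(-21) + 2*(9) = -45; iterating: T(2)=-45, T(3)=-177, T(4)=-621, T(5)=-2217, T(6)=-7893, T(7)=-28113, T(8)=-100125, T(9)=-356601, T(10)=-1270053, T(11)=-4523361, T(12)=-16110189, T(13)=-57377289, T(14)=-204352245, T(15)=-727811313, T(16)=-2592138429; answer -2592138429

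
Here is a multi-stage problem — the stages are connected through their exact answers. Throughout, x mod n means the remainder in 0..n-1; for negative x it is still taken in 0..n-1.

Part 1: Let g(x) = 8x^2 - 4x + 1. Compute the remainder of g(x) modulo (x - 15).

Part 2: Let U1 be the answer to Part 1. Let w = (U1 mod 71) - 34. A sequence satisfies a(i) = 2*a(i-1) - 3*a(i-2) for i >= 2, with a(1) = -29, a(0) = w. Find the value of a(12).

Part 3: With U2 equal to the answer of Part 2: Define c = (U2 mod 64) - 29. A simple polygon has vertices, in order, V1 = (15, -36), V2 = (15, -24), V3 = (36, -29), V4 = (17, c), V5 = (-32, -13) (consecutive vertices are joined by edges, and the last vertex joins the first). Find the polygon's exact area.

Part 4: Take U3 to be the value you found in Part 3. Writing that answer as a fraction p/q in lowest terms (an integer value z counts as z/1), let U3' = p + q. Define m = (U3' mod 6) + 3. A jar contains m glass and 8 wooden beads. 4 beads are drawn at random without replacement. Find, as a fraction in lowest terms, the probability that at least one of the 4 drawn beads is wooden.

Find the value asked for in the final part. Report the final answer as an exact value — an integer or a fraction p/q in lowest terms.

986/1001

Part 1: remainder = value at the root: 8*(15)^2 - 4*(15)^1 + 1 = (1800) + (-60) + (1) = 1741; answer 1741
Part 2: U1 = 1741; w = 3; a(2) = 2*(-29) - 3*(3) = -67; iterating: a(2)=-67, a(3)=-47, a(4)=107, a(5)=355, a(6)=389, a(7)=-287, a(8)=-1741, a(9)=-2621, a(10)=-19, a(11)=7825, a(12)=15707; answer 15707
Part 3: U2 = 15707; c = -2; cross terms: (15*-24 - 15*-36)=180, (15*-29 - 36*-24)=429, (36*-2 - 17*-29)=421, (17*-13 - -32*-2)=-285, (-32*-36 - 15*-13)=1347; twice the area = |2092| = 2092; area = 1046; answer 1046
Part 4: U3 = 1046; threaded value p + q = 1047; m = 6; total draws C(14,4) = 1001; complement C(6,4) = 15; favorable 1001 - 15 = 986; P = 986/1001; answer 986/1001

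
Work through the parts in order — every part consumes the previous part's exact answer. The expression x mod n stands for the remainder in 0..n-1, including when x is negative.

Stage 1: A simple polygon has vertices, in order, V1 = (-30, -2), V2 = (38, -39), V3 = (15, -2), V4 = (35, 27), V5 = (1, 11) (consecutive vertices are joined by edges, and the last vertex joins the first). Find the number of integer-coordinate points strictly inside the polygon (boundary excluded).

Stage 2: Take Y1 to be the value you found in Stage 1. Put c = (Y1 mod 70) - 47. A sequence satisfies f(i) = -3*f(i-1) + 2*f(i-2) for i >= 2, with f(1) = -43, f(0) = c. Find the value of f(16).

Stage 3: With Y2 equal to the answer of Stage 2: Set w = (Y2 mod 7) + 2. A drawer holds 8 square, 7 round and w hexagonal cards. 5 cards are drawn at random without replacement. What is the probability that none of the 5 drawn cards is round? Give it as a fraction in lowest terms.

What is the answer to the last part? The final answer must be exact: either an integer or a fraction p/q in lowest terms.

Stage 1: cross terms: (-30*-39 - 38*-2)=1246, (38*-2 - 15*-39)=509, (15*27 - 35*-2)=475, (35*11 - 1*27)=358, (1*-2 - -30*11)=328; twice the area = |2916| = 2916; area = 1458; boundary points = 1 + 1 + 1 + 2 + 1 = 6; strictly interior points = area - boundary/2 + 1 = 1456; answer 1456
Stage 2: Y1 = 1456; c = 9; f(2) = -3*(-43) + 2*(9) = 147; iterating: f(2)=147, f(3)=-527, f(4)=1875, f(5)=-6679, f(6)=23787, f(7)=-84719, f(8)=301731, f(9)=-1074631, f(10)=3827355, f(11)=-13631327, f(12)=48548691, f(13)=-172908727, f(14)=615823563, f(15)=-2193288143, f(16)=7811511555; answer 7811511555
Stage 3: Y2 = 7811511555; w = 3; total draws C(18,5) = 8568; favorable C(11,5) = 462; P = 11/204; answer 11/204

11/204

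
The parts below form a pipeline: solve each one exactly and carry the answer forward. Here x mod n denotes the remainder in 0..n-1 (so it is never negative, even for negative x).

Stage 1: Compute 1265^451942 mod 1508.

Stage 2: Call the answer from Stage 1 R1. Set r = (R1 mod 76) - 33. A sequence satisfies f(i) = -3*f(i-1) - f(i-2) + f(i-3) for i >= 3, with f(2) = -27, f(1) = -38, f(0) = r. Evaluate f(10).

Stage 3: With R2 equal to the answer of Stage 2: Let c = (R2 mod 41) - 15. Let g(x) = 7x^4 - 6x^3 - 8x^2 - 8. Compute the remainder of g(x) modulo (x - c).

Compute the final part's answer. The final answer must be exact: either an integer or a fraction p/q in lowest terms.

Stage 1: squarings mod 1508: 1265^1=1265, 1265^2=237, 1265^4=373, 1265^8=393, 1265^16=633, 1265^32=1069, 1265^64=1205, 1265^128=1329, 1265^256=373, 1265^512=393, 1265^1024=633, 1265^2048=1069, 1265^4096=1205, 1265^8192=1329, 1265^16384=373, 1265^32768=393, 1265^65536=633, 1265^131072=1069, 1265^262144=1205; 1265^451942 = 1265^2 * 1265^4 * 1265^32 * 1265^64 * 1265^256 * 1265^1024 * 1265^8192 * 1265^16384 * 1265^32768 * 1265^131072 * 1265^262144 = 477 (mod 1508); answer 477
Stage 2: R1 = 477; r = -12; f(3) = -3*(-27) - 1*(-38) + 1*(-12) = 107; iterating: f(3)=107, f(4)=-332, f(5)=862, f(6)=-2147, f(7)=5247, f(8)=-12732, f(9)=30802, f(10)=-74427; answer -74427
Stage 3: R2 = -74427; c = 14; remainder = value at the root: 7*(14)^4 - 6*(14)^3 - 8*(14)^2 - 8 = (268912) + (-16464) + (-1568) + (-8) = 250872; answer 250872

250872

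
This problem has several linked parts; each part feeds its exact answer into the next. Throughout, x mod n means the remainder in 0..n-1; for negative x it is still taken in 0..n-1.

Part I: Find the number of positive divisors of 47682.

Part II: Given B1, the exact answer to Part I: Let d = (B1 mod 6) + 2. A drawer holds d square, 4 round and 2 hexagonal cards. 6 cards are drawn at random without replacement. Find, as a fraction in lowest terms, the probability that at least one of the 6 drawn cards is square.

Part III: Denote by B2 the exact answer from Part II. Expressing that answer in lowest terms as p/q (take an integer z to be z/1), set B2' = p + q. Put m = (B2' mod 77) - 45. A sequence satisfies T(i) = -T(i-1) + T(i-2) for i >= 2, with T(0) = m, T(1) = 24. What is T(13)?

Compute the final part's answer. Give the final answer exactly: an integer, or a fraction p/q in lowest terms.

1128

Part I: 47682 = 2 * 3^3 * 883; number of divisors = (1+1) * (3+1) * (1+1) = 16; answer 16
Part II: B1 = 16; d = 6; total draws C(12,6) = 924; complement C(6,6) = 1; favorable 924 - 1 = 923; P = 923/924; answer 923/924
Part III: B2 = 923/924; threaded value p + q = 1847; m = 31; T(2) = -1*(24) + 1*(31) = 7; iterating: T(2)=7, T(3)=17, T(4)=-10, T(5)=27, T(6)=-37, T(7)=64, T(8)=-101, T(9)=165, T(10)=-266, T(11)=431, T(12)=-697, T(13)=1128; answer 1128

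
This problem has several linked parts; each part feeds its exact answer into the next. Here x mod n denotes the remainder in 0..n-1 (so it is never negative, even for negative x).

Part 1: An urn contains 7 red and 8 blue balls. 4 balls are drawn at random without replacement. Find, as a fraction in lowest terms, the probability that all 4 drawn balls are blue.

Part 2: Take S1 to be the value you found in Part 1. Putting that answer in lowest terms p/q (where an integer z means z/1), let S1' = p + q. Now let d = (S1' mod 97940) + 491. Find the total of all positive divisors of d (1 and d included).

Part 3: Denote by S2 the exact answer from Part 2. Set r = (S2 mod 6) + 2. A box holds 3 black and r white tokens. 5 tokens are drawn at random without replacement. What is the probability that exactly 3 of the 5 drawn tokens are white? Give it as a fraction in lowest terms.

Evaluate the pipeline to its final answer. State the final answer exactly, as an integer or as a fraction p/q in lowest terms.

Part 1: total draws C(15,4) = 1365; favorable C(8,4) = 70; P = 2/39; answer 2/39
Part 2: S1 = 2/39; threaded value p + q = 41; d = 532; 532 = 2^2 * 7 * 19; sigma = (1 + 2 + 4) * (1 + 7) * (1 + 19) = 7 * 8 * 20 = 1120; answer 1120
Part 3: S2 = 1120; r = 6; total draws C(9,5) = 126; favorable C(6,3)*C(3,2) = 60; P = 10/21; answer 10/21

10/21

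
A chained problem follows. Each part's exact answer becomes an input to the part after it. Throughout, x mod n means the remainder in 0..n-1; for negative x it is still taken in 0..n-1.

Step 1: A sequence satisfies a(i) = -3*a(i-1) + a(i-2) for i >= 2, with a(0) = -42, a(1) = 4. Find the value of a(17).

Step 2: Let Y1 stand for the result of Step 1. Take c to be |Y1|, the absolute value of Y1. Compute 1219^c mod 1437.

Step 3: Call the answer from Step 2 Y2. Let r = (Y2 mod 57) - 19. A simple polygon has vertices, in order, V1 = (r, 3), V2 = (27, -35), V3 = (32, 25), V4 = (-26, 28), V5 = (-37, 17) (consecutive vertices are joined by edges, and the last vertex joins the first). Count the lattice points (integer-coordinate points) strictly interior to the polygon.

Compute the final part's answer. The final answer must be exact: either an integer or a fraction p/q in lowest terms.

Step 1: a(2) = -3*(4) + 1*(-42) = -54; iterating: a(2)=-54, a(3)=166, a(4)=-552, a(5)=1822, a(6)=-6018, a(7)=19876, a(8)=-65646, a(9)=216814, a(10)=-716088, a(11)=2365078, a(12)=-7811322, a(13)=25799044, a(14)=-85208454, a(15)=281424406, a(16)=-929481672, a(17)=3069869422; answer 3069869422
Step 2: Y1 = 3069869422; c = 3069869422; squarings mod 1437: 1219^1=1219, 1219^2=103, 1219^4=550, 1219^8=730, 1219^16=1210, 1219^32=1234, 1219^64=973, 1219^128=1183, 1219^256=1288, 1219^512=646, 1219^1024=586, 1219^2048=1390, 1219^4096=772, 1219^8192=1066, 1219^16384=1126, 1219^32768=442, 1219^65536=1369, 1219^131072=313, 1219^262144=253, 1219^524288=781, 1219^1048576=673, 1219^2097152=274, 1219^4194304=352, 1219^8388608=322, 1219^16777216=220, 1219^33554432=979, 1219^67108864=1399, 1219^134217728=7, 1219^268435456=49, 1219^536870912=964, 1219^1073741824=994, 1219^2147483648=817; 1219^3069869422 = 1219^2 * 1219^4 * 1219^8 * 1219^32 * 1219^64 * 1219^256 * 1219^1024 * 1219^2048 * 1219^4096 * 1219^8192 * 1219^16384 * 1219^131072 * 1219^524288 * 1219^1048576 * 1219^2097152 * 1219^4194304 * 1219^8388608 * 1219^33554432 * 1219^67108864 * 1219^268435456 * 1219^536870912 * 1219^2147483648 = 709 (mod 1437); answer 709
Step 3: Y2 = 709; r = 6; cross terms: (6*-35 - 27*3)=-291, (27*25 - 32*-35)=1795, (32*28 - -26*25)=1546, (-26*17 - -37*28)=594, (-37*3 - 6*17)=-213; twice the area = |3431| = 3431; area = 3431/2; boundary points = 1 + 5 + 1 + 11 + 1 = 19; strictly interior points = area - boundary/2 + 1 = 1707; answer 1707

1707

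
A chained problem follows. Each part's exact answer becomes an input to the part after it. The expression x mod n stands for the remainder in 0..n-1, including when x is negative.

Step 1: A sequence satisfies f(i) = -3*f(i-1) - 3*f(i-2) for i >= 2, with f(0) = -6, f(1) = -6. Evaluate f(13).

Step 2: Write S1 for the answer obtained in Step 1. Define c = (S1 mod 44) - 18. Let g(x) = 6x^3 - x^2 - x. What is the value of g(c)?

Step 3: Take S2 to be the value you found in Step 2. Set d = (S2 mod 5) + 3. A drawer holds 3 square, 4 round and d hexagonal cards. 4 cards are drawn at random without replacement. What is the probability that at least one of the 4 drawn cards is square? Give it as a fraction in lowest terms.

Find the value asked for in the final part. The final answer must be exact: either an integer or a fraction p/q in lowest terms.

Step 1: f(2) = -3*(-6) - 3*(-6) = 36; iterating: f(2)=36, f(3)=-90, f(4)=162, f(5)=-216, f(6)=162, f(7)=162, f(8)=-972, f(9)=2430, f(10)=-4374, f(11)=5832, f(12)=-4374, f(13)=-4374; answer -4374
Step 2: S1 = -4374; c = 8; 6*(8)^3 - 1*(8)^2 - 1*(8)^1 = (3072) + (-64) + (-8) = 3000; answer 3000
Step 3: S2 = 3000; d = 3; total draws C(10,4) = 210; complement C(7,4) = 35; favorable 210 - 35 = 175; P = 5/6; answer 5/6

5/6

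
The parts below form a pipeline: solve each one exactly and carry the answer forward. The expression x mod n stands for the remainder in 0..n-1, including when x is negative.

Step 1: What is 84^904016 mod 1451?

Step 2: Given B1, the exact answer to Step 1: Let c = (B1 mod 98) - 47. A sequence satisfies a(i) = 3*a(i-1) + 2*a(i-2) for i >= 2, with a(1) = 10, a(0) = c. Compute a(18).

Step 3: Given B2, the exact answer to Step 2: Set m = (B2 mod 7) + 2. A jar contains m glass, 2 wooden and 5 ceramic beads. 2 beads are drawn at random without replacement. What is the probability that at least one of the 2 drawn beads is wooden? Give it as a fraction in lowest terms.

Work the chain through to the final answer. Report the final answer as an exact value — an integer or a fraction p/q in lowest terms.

Step 1: squarings mod 1451: 84^1=84, 84^2=1252, 84^4=424, 84^8=1303, 84^16=139, 84^32=458, 84^64=820, 84^128=587, 84^256=682, 84^512=804, 84^1024=721, 84^2048=383, 84^4096=138, 84^8192=181, 84^16384=839, 84^32768=186, 84^65536=1223, 84^131072=1199, 84^262144=1111, 84^524288=971; 84^904016 = 84^16 * 84^64 * 84^256 * 84^512 * 84^2048 * 84^16384 * 84^32768 * 84^65536 * 84^262144 * 84^524288 = 268 (mod 1451); answer 268
Step 2: B1 = 268; c = 25; a(2) = 3*(10) + 2*(25) = 80; iterating: a(2)=80, a(3)=260, a(4)=940, a(5)=3340, a(6)=11900, a(7)=42380, a(8)=150940, a(9)=537580, a(10)=1914620, a(11)=6819020, a(12)=24286300, a(13)=86496940, a(14)=308063420, a(15)=1097184140, a(16)=3907679260, a(17)=13917406060, a(18)=49567576700; answer 49567576700
Step 3: B2 = 49567576700; m = 7; total draws C(14,2) = 91; complement C(12,2) = 66; favorable 91 - 66 = 25; P = 25/91; answer 25/91

25/91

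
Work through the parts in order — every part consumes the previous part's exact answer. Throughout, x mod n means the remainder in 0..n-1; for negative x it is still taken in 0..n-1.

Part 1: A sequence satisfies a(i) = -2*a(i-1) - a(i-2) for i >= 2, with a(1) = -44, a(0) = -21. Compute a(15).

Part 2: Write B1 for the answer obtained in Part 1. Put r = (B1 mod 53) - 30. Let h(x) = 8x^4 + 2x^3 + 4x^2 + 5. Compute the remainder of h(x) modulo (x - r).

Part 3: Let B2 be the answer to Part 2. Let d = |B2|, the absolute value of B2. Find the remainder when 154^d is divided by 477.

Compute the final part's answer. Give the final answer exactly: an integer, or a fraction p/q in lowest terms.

Part 1: a(2) = -2*(-44) - 1*(-21) = 109; iterating: a(2)=109, a(3)=-174, a(4)=239, a(5)=-304, a(6)=369, a(7)=-434, a(8)=499, a(9)=-564, a(10)=629, a(11)=-694, a(12)=759, a(13)=-824, a(14)=889, a(15)=-954; answer -954
Part 2: B1 = -954; r = -30; remainder = value at the root: 8*(-30)^4 + 2*(-30)^3 + 4*(-30)^2 + 5 = (6480000) + (-54000) + (3600) + (5) = 6429605; answer 6429605
Part 3: B2 = 6429605; d = 6429605; squarings mod 477: 154^1=154, 154^2=343, 154^4=307, 154^8=280, 154^16=172, 154^32=10, 154^64=100, 154^128=460, 154^256=289, 154^512=46, 154^1024=208, 154^2048=334, 154^4096=415, 154^8192=28, 154^16384=307, 154^32768=280, 154^65536=172, 154^131072=10, 154^262144=100, 154^524288=460, 154^1048576=289, 154^2097152=46, 154^4194304=208; 154^6429605 = 154^1 * 154^4 * 154^32 * 154^128 * 154^256 * 154^512 * 154^2048 * 154^4096 * 154^131072 * 154^2097152 * 154^4194304 = 136 (mod 477); answer 136

136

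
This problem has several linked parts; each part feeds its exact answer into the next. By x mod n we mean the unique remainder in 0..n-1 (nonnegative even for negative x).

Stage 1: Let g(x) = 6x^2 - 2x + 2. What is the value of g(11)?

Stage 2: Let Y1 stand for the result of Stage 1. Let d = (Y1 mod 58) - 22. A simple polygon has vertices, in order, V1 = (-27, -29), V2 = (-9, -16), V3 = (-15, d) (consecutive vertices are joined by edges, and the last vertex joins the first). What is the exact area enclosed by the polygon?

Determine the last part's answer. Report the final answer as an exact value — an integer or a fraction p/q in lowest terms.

75

Stage 1: 6*(11)^2 - 2*(11)^1 + 2 = (726) + (-22) + (2) = 706; answer 706
Stage 2: Y1 = 706; d = -12; cross terms: (-27*-16 - -9*-29)=171, (-9*-12 - -15*-16)=-132, (-15*-29 - -27*-12)=111; twice the area = |150| = 150; area = 75; answer 75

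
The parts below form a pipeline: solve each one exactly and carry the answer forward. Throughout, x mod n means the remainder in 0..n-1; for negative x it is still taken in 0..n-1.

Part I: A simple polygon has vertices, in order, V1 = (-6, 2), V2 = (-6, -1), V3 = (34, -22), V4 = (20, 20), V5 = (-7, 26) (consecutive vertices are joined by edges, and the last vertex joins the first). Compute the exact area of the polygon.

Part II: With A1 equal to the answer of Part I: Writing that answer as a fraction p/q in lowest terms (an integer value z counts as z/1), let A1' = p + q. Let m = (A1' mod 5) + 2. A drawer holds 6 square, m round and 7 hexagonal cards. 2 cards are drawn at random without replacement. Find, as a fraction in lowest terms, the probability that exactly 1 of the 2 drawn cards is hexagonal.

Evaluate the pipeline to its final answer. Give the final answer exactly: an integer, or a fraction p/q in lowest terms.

Part I: cross terms: (-6*-1 - -6*2)=18, (-6*-22 - 34*-1)=166, (34*20 - 20*-22)=1120, (20*26 - -7*20)=660, (-7*2 - -6*26)=142; twice the area = |2106| = 2106; area = 1053; answer 1053
Part II: A1 = 1053; threaded value p + q = 1054; m = 6; total draws C(19,2) = 171; favorable C(7,1)*C(12,1) = 84; P = 28/57; answer 28/57

28/57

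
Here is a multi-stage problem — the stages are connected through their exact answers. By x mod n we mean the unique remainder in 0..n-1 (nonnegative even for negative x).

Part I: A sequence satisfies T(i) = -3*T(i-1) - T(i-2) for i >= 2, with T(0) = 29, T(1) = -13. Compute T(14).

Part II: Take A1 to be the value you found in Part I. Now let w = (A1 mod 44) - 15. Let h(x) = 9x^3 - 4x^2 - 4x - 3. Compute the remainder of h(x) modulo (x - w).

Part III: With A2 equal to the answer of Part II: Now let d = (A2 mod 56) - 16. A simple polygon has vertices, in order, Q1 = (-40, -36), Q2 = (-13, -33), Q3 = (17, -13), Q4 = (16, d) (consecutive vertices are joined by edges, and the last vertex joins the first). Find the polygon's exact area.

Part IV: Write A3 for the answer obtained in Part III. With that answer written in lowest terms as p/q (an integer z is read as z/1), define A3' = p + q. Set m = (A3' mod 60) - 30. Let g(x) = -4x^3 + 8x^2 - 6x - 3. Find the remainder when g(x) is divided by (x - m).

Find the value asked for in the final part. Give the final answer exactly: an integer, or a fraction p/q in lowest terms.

18525

Part I: T(2) = -3*(-13) - 1*(29) = 10; iterating: T(2)=10, T(3)=-17, T(4)=41, T(5)=-106, T(6)=277, T(7)=-725, T(8)=1898, T(9)=-4969, T(10)=13009, T(11)=-34058, T(12)=89165, T(13)=-233437, T(14)=611146; answer 611146
Part II: A1 = 611146; w = 15; remainder = value at the root: 9*(15)^3 - 4*(15)^2 - 4*(15)^1 - 3 = (30375) + (-900) + (-60) + (-3) = 29412; answer 29412
Part III: A2 = 29412; d = -4; cross terms: (-40*-33 - -13*-36)=852, (-13*-13 - 17*-33)=730, (17*-4 - 16*-13)=140, (16*-36 - -40*-4)=-736; twice the area = |986| = 986; area = 493; answer 493
Part IV: A3 = 493; threaded value p + q = 494; m = -16; remainder = value at the root: -4*(-16)^3 + 8*(-16)^2 - 6*(-16)^1 - 3 = (16384) + (2048) + (96) + (-3) = 18525; answer 18525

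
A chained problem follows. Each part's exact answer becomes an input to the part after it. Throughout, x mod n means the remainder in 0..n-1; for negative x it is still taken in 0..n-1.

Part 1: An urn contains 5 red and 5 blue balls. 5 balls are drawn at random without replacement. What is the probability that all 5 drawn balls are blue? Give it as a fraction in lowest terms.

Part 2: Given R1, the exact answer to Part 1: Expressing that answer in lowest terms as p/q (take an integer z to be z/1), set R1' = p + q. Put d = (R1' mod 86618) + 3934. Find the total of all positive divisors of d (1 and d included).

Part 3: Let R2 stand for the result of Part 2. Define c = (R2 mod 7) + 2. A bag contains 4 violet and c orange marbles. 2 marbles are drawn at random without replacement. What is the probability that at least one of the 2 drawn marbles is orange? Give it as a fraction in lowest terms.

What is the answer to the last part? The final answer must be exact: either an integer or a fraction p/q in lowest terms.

5/7

Part 1: total draws C(10,5) = 252; favorable C(5,5) = 1; P = 1/252; answer 1/252
Part 2: R1 = 1/252; threaded value p + q = 253; d = 4187; 4187 = 53 * 79; sigma = (1 + 53) * (1 + 79) = 54 * 80 = 4320; answer 4320
Part 3: R2 = 4320; c = 3; total draws C(7,2) = 21; complement C(4,2) = 6; favorable 21 - 6 = 15; P = 5/7; answer 5/7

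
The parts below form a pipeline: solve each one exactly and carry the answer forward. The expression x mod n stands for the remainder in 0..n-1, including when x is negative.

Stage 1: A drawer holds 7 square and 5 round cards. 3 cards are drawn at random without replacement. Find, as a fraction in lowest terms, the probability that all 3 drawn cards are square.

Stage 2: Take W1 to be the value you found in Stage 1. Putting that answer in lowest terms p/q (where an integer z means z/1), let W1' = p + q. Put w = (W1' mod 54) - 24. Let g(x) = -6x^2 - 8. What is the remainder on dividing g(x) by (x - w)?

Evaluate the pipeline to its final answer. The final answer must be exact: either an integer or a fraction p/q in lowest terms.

Stage 1: total draws C(12,3) = 220; favorable C(7,3) = 35; P = 7/44; answer 7/44
Stage 2: W1 = 7/44; threaded value p + q = 51; w = 27; remainder = value at the root: -6*(27)^2 - 8 = (-4374) + (-8) = -4382; answer -4382

-4382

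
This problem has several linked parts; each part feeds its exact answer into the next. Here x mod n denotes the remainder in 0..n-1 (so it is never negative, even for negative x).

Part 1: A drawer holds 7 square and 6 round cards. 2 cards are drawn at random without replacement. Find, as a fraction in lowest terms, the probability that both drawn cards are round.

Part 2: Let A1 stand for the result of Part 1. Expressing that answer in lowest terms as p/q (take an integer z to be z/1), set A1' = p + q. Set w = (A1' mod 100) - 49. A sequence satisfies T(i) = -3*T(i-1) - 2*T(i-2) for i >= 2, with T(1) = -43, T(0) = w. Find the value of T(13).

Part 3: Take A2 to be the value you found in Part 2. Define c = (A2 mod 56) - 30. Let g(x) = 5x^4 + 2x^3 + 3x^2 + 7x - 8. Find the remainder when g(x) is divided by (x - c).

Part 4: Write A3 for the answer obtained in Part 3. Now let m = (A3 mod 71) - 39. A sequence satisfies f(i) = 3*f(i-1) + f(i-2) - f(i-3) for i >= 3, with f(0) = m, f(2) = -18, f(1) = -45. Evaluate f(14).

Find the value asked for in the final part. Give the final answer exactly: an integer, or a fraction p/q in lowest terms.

-36455724

Part 1: total draws C(13,2) = 78; favorable C(6,2) = 15; P = 5/26; answer 5/26
Part 2: A1 = 5/26; threaded value p + q = 31; w = -18; T(2) = -3*(-43) - 2*(-18) = 165; iterating: T(2)=165, T(3)=-409, T(4)=897, T(5)=-1873, T(6)=3825, T(7)=-7729, T(8)=15537, T(9)=-31153, T(10)=62385, T(11)=-124849, T(12)=249777, T(13)=-499633; answer -499633
Part 3: A2 = -499633; c = 25; remainder = value at the root: 5*(25)^4 + 2*(25)^3 + 3*(25)^2 + 7*(25)^1 - 8 = (1953125) + (31250) + (1875) + (175) + (-8) = 1986417; answer 1986417
Part 4: A3 = 1986417; m = 11; f(3) = 3*(-18) + 1*(-45) - 1*(11) = -110; iterating: f(3)=-110, f(4)=-303, f(5)=-1001, f(6)=-3196, f(7)=-10286, f(8)=-33053, f(9)=-106249, f(10)=-341514, f(11)=-1097738, f(12)=-3528479, f(13)=-11341661, f(14)=-36455724; answer -36455724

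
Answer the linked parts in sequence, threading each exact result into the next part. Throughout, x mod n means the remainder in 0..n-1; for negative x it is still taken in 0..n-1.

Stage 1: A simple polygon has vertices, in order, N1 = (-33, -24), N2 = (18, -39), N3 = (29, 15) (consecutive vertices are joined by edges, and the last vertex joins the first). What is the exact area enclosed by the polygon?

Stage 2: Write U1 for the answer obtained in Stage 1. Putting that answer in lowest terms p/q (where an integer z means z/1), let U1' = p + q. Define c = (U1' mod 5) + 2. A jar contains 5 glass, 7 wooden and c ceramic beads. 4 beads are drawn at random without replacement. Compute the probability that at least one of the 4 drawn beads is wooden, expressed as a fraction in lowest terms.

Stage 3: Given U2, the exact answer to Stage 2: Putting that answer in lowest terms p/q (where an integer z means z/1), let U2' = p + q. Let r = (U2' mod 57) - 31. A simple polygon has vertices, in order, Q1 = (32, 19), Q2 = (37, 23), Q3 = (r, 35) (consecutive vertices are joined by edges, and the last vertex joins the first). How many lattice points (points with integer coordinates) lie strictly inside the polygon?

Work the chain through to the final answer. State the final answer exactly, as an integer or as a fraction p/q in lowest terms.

Stage 1: cross terms: (-33*-39 - 18*-24)=1719, (18*15 - 29*-39)=1401, (29*-24 - -33*15)=-201; twice the area = |2919| = 2919; area = 2919/2; answer 2919/2
Stage 2: U1 = 2919/2; threaded value p + q = 2921; c = 3; total draws C(15,4) = 1365; complement C(8,4) = 70; favorable 1365 - 70 = 1295; P = 37/39; answer 37/39
Stage 3: U2 = 37/39; threaded value p + q = 76; r = -12; cross terms: (32*23 - 37*19)=33, (37*35 - -12*23)=1571, (-12*19 - 32*35)=-1348; twice the area = |256| = 256; area = 128; boundary points = 1 + 1 + 4 = 6; strictly interior points = area - boundary/2 + 1 = 126; answer 126

126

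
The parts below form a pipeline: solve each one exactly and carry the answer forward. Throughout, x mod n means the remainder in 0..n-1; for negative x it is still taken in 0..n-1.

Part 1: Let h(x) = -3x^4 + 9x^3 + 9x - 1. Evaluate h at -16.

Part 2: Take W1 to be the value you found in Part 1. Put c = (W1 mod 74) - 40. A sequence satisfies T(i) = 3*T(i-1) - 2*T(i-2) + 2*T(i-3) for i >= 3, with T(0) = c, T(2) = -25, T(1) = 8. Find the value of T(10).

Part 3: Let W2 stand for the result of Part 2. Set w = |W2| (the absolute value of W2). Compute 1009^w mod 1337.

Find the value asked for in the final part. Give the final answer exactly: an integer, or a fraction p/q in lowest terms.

50

Part 1: -3*(-16)^4 + 9*(-16)^3 + 9*(-16)^1 - 1 = (-196608) + (-36864) + (-144) + (-1) = -233617; answer -233617
Part 2: W1 = -233617; c = -39; T(3) = 3*(-25) - 2*(8) + 2*(-39) = -169; iterating: T(3)=-169, T(4)=-441, T(5)=-1035, T(6)=-2561, T(7)=-6495, T(8)=-16433, T(9)=-41431, T(10)=-104417; answer -104417
Part 3: W2 = -104417; w = 104417; squarings mod 1337: 1009^1=1009, 1009^2=624, 1009^4=309, 1009^8=554, 1009^16=743, 1009^32=1205, 1009^64=43, 1009^128=512, 1009^256=92, 1009^512=442, 1009^1024=162, 1009^2048=841, 1009^4096=8, 1009^8192=64, 1009^16384=85, 1009^32768=540, 1009^65536=134; 1009^104417 = 1009^1 * 1009^32 * 1009^64 * 1009^128 * 1009^256 * 1009^512 * 1009^1024 * 1009^4096 * 1009^32768 * 1009^65536 = 50 (mod 1337); answer 50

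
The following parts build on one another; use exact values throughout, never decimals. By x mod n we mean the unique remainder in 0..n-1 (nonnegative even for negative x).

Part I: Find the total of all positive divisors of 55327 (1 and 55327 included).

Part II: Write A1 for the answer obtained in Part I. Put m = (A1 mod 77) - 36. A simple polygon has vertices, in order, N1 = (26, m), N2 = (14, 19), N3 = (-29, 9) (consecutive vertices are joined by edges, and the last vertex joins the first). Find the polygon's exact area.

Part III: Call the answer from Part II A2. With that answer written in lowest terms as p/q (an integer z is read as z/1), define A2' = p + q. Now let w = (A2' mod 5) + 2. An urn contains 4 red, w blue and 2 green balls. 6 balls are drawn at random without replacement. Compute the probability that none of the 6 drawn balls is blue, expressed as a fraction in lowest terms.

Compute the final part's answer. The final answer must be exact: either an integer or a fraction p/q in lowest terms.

Part I: 55327 = 61 * 907; sigma = (1 + 61) * (1 + 907) = 62 * 908 = 56296; answer 56296
Part II: A1 = 56296; m = -27; cross terms: (26*19 - 14*-27)=872, (14*9 - -29*19)=677, (-29*-27 - 26*9)=549; twice the area = |2098| = 2098; area = 1049; answer 1049
Part III: A2 = 1049; threaded value p + q = 1050; w = 2; total draws C(8,6) = 28; favorable C(6,6) = 1; P = 1/28; answer 1/28

1/28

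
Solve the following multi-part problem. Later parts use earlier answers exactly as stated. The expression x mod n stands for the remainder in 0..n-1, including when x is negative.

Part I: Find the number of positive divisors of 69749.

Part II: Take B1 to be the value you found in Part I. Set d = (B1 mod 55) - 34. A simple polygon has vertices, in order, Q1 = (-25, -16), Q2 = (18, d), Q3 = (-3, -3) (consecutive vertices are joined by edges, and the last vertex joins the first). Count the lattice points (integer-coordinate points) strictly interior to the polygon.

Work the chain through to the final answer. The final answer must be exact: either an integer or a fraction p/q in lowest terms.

432

Part I: 69749 = 19 * 3671; number of divisors = (1+1) * (1+1) = 4; answer 4
Part II: B1 = 4; d = -30; cross terms: (-25*-30 - 18*-16)=1038, (18*-3 - -3*-30)=-144, (-3*-16 - -25*-3)=-27; twice the area = |867| = 867; area = 867/2; boundary points = 1 + 3 + 1 = 5; strictly interior points = area - boundary/2 + 1 = 432; answer 432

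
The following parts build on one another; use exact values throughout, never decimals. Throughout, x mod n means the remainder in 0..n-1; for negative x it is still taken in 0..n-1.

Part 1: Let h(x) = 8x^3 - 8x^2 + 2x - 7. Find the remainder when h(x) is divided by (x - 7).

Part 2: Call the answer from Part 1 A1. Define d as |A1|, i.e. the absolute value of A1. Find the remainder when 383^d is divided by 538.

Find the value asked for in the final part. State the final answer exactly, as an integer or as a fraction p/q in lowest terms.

367

Part 1: remainder = value at the root: 8*(7)^3 - 8*(7)^2 + 2*(7)^1 - 7 = (2744) + (-392) + (14) + (-7) = 2359; answer 2359
Part 2: A1 = 2359; d = 2359; squarings mod 538: 383^1=383, 383^2=353, 383^4=331, 383^8=347, 383^16=435, 383^32=387, 383^64=205, 383^128=61, 383^256=493, 383^512=411, 383^1024=527, 383^2048=121; 383^2359 = 383^1 * 383^2 * 383^4 * 383^16 * 383^32 * 383^256 * 383^2048 = 367 (mod 538); answer 367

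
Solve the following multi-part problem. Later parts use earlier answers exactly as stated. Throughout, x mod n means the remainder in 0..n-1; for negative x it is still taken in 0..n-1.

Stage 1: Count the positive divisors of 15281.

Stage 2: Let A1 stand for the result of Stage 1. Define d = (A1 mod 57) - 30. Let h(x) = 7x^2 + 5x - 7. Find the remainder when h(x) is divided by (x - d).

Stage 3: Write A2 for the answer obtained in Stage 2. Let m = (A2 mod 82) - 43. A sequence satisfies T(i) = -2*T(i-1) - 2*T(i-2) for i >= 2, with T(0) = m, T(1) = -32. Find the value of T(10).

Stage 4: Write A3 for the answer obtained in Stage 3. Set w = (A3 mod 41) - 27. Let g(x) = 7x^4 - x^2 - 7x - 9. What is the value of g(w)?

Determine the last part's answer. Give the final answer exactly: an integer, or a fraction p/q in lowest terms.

1795

Stage 1: 15281 = 7 * 37 * 59; number of divisors = (1+1) * (1+1) * (1+1) = 8; answer 8
Stage 2: A1 = 8; d = -22; remainder = value at the root: 7*(-22)^2 + 5*(-22)^1 - 7 = (3388) + (-110) + (-7) = 3271; answer 3271
Stage 3: A2 = 3271; m = 30; T(2) = -2*(-32) - 2*(30) = 4; iterating: T(2)=4, T(3)=56, T(4)=-120, T(5)=128, T(6)=-16, T(7)=-224, T(8)=480, T(9)=-512, T(10)=64; answer 64
Stage 4: A3 = 64; w = -4; 7*(-4)^4 - 1*(-4)^2 - 7*(-4)^1 - 9 = (1792) + (-16) + (28) + (-9) = 1795; answer 1795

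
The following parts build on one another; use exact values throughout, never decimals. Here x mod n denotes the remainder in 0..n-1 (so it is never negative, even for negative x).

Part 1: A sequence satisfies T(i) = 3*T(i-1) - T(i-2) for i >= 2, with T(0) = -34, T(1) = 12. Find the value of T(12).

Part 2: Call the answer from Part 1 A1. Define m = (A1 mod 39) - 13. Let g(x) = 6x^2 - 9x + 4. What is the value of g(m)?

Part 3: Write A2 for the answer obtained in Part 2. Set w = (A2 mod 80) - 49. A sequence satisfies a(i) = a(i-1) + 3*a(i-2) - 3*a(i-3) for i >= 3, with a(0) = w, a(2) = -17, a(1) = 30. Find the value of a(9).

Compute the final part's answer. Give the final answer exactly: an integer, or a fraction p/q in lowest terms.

-50

Part 1: T(2) = 3*(12) - 1*(-34) = 70; iterating: T(2)=70, T(3)=198, T(4)=524, T(5)=1374, T(6)=3598, T(7)=9420, T(8)=24662, T(9)=64566, T(10)=169036, T(11)=442542, T(12)=1158590; answer 1158590
Part 2: A1 = 1158590; m = 4; 6*(4)^2 - 9*(4)^1 + 4 = (96) + (-36) + (4) = 64; answer 64
Part 3: A2 = 64; w = 15; a(3) = 1*(-17) + 3*(30) - 3*(15) = 28; iterating: a(3)=28, a(4)=-113, a(5)=22, a(6)=-401, a(7)=4, a(8)=-1265, a(9)=-50; answer -50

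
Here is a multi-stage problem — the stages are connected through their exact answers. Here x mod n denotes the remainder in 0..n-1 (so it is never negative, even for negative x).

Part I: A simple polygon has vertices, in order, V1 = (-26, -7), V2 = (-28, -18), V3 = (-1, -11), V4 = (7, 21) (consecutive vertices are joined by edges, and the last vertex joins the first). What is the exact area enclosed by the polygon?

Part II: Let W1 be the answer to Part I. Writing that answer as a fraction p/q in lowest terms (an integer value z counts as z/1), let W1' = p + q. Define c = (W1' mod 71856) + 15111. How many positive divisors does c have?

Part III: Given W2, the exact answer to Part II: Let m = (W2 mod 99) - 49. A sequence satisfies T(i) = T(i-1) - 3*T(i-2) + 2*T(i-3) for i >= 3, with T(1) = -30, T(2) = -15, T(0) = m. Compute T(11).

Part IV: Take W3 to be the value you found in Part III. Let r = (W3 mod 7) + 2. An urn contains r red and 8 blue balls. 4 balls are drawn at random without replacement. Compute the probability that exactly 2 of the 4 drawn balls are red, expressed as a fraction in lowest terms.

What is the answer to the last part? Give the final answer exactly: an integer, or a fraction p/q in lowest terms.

Part I: cross terms: (-26*-18 - -28*-7)=272, (-28*-11 - -1*-18)=290, (-1*21 - 7*-11)=56, (7*-7 - -26*21)=497; twice the area = |1115| = 1115; area = 1115/2; answer 1115/2
Part II: W1 = 1115/2; threaded value p + q = 1117; c = 16228; 16228 = 2^2 * 4057; number of divisors = (2+1) * (1+1) = 6; answer 6
Part III: W2 = 6; m = -43; T(3) = 1*(-15) - 3*(-30) + 2*(-43) = -11; iterating: T(3)=-11, T(4)=-26, T(5)=-23, T(6)=33, T(7)=50, T(8)=-95, T(9)=-179, T(10)=206, T(11)=553; answer 553
Part IV: W3 = 553; r = 2; total draws C(10,4) = 210; favorable C(2,2)*C(8,2) = 28; P = 2/15; answer 2/15

2/15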